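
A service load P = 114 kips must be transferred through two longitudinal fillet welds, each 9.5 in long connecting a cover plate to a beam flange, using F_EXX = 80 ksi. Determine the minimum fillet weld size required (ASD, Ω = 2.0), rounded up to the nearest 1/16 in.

Total weld length L = 19 in.
Required throat t_e = P × Ω / (0.6 F_EXX × L) = 114 × 2.0 / (0.6 × 80 × 19) = 0.25 in.
Required leg w = t_e / 0.707 = 0.3536 in → use 3/8 in.

w = 3/8 in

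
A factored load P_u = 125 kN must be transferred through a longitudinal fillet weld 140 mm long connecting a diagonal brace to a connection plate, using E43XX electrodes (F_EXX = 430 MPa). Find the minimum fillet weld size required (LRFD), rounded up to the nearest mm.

w = 7 mm

Total weld length L = 140 mm.
Required throat t_e = P_u / (φ × 0.6 F_EXX × L) = 125 / (0.75 × 0.6 × 430 × 140 × 10⁻³) = 4.614 mm.
Required leg w = t_e / 0.707 = 6.527 mm → use 7 mm.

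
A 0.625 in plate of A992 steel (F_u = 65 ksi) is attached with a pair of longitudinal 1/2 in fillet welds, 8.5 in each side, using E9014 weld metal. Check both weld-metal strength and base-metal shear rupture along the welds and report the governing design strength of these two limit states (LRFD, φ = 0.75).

E90XX → F_EXX = 90 ksi.
t_e = 0.707 × 0.5 = 0.3535 in; L = 17 in.
Weld metal: φR_n = 0.75 × 0.6 × 90 × 0.3535 × 17 = 243.4 kips.
Base metal (shear rupture): φR_n = 0.75 × 0.6 × 65 × 0.625 × 17 = 310.8 kips.
Governing: weld metal.

φR_n ≈ 243 kips (weld metal governs)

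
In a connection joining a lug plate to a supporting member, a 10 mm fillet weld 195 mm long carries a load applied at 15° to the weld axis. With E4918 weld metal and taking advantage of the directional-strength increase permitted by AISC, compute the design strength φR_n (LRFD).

φR_n ≈ 324 kN

E49XX → F_EXX = 490 MPa.
t_e = 0.707 × 10 = 7.07 mm; A_we = 7.07 × 195 = 1379 mm².
Directional factor: 1.0 + 0.5 sin^1.5(15°) = 1.066.
F_nw = 0.6 × 490 × 1.066 = 313.4 MPa.
φR_n = 0.75 × 313.4 × 1379 × 10⁻³ = 324 kN.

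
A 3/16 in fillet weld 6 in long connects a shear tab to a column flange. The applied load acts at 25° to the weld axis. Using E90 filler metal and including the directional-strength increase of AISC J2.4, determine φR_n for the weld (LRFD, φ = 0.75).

φR_n ≈ 36.6 kips

E90XX → F_EXX = 90 ksi.
t_e = 0.707 × 0.1875 = 0.1326 in; A_we = 0.1326 × 6 = 0.7954 in².
Directional factor: 1.0 + 0.5 sin^1.5(25°) = 1.137.
F_nw = 0.6 × 90 × 1.137 = 61.42 ksi.
φR_n = 0.75 × 61.42 × 0.7954 = 36.64 kips.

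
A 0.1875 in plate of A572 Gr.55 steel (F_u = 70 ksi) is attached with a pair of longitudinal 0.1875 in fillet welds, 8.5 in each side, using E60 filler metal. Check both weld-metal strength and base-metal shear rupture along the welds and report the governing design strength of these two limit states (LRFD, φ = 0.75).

φR_n ≈ 60.8 kip (weld metal governs)

E60XX → F_EXX = 60 ksi.
t_e = 0.707 × 0.1875 = 0.1326 in; L = 17 in.
Weld metal: φR_n = 0.75 × 0.6 × 60 × 0.1326 × 17 = 60.85 kip.
Base metal (shear rupture): φR_n = 0.75 × 0.6 × 70 × 0.1875 × 17 = 100.4 kip.
Governing: weld metal.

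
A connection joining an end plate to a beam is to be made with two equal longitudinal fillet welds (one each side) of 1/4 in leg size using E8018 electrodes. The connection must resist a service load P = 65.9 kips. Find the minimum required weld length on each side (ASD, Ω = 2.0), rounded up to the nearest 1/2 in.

L = 8 in on each side

E80XX → F_EXX = 80 ksi.
Throat t_e = 0.707 × 0.25 = 0.1767 in.
r_n/Ω = (0.6 × 80 × 0.1767) / 2.0 = 4.242 kip/in.
L_req = P / (r_n/Ω) = 65.9 / 4.242 = 15.54 in total.
Per side: 15.54 / 2 = 7.768 in.
Round up → use L = 8 in on each side.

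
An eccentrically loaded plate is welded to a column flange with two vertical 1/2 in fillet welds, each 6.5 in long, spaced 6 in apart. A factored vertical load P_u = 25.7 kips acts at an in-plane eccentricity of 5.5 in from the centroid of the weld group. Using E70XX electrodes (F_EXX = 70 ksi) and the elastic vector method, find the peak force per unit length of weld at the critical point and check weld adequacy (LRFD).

f_max ≈ 5.38 kip/in; adequate

Total weld length L_w = 13 in. Treat welds as unit-width lines.
Polar moment about centroid: J = 2[d³/12 + d(b/2)²] = 2[6.5³/12 + 6.5×3²] = 162.8 in³.
Direct shear f_v = P/L_w = 25.7 / 13 = 1.977 kip/in (vertical).
Torsion M = P·e = 25.7 × 5.5 = 141.35 kip·in.
Critical point at (x, y) = (3, 3.25) from centroid. f_tx = M·y/J = 2.822 kip/in; f_ty = M·x/J = 2.605 kip/in.
Resultant f_max = √[f_tx² + (f_v + f_ty)²] = √[2.822² + (1.977 + 2.605)²] = 5.382 kip/in.
Capacity per unit length: φr_n = 0.75 × 0.6 × 70 × (0.707 × 0.5) = 11.14 kip/in.
5.382 ≤ 11.14 → adequate.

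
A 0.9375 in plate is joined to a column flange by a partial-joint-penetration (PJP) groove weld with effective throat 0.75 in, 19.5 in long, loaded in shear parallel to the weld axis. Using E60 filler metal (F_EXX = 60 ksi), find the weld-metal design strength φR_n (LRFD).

φR_n ≈ 395 kips

Effective throat (given) t_e = 0.75 in.
A_we = 0.75 × 19.5 = 14.62 in².
F_nw = 0.6 F_EXX = 36 ksi.
φR_n = 0.75 × 36 × 14.62 = 394.9 kips.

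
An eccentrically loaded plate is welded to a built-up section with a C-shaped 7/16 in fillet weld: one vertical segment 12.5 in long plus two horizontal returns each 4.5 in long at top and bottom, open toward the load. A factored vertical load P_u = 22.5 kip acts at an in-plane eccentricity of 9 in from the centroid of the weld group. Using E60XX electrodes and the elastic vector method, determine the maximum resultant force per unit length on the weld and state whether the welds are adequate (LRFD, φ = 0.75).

f_max ≈ 3.27 kip/in; adequate

E60XX → F_EXX = 60 ksi.
Total weld length L_w = 21.5 in. Treat welds as unit-width lines.
Centroid: x̄ = 2×4.5×2.25 / 21.5 = 0.9419 in from the vertical weld.
Polar moment about centroid: J = I_x + I_y = [12.5³/12 + 2×4.5×6.25²] + [12.5×0.9419² + 2(4.5³/12 + 4.5×1.308²)] = 556 in³.
Direct shear f_v = P/L_w = 22.5 / 21.5 = 1.047 kip/in (vertical).
Torsion M = P·e = 22.5 × 9 = 202.5 kip·in.
Critical point at (x, y) = (3.558, 6.25) from centroid. f_tx = M·y/J = 2.276 kip/in; f_ty = M·x/J = 1.296 kip/in.
Resultant f_max = √[f_tx² + (f_v + f_ty)²] = √[2.276² + (1.047 + 1.296)²] = 3.266 kip/in.
Capacity per unit length: φr_n = 0.75 × 0.6 × 60 × (0.707 × 0.4375) = 8.351 kip/in.
3.266 ≤ 8.351 → adequate.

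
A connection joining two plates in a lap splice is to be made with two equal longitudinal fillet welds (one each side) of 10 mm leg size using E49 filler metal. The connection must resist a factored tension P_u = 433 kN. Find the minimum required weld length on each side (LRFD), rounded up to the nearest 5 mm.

E49XX → F_EXX = 490 MPa.
Throat t_e = 0.707 × 10 = 7.07 mm.
φr_n = 0.75 × 0.6 × 490 × 7.07 × 10⁻³ = 1.559 kN/mm.
L_req = P_u / φr_n = 433 / 1.559 = 277.8 mm total.
Per side: 277.8 / 2 = 138.9 mm.
Round up → use L = 140 mm on each side.

L = 140 mm on each side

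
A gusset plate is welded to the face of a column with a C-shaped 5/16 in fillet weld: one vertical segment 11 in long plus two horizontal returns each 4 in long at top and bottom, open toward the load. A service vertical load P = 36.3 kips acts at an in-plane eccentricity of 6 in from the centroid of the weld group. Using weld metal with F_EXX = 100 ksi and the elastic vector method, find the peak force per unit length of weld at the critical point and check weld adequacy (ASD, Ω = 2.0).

Total weld length L_w = 19 in. Treat welds as unit-width lines.
Centroid: x̄ = 2×4×2 / 19 = 0.8421 in from the vertical weld.
Polar moment about centroid: J = I_x + I_y = [11³/12 + 2×4×5.5²] + [11×0.8421² + 2(4³/12 + 4×1.158²)] = 382.1 in³.
Direct shear f_v = P/L_w = 36.3 / 19 = 1.911 kip/in (vertical).
Torsion M = P·e = 36.3 × 6 = 217.8 kip·in.
Critical point at (x, y) = (3.158, 5.5) from centroid. f_tx = M·y/J = 3.135 kip/in; f_ty = M·x/J = 1.8 kip/in.
Resultant f_max = √[f_tx² + (f_v + f_ty)²] = √[3.135² + (1.911 + 1.8)²] = 4.858 kip/in.
Capacity per unit length: r_n/Ω = (1/2.0) × 0.6 × 100 × (0.707 × 0.3125) = 6.628 kip/in.
4.858 ≤ 6.628 → adequate.

f_max ≈ 4.86 kip/in; adequate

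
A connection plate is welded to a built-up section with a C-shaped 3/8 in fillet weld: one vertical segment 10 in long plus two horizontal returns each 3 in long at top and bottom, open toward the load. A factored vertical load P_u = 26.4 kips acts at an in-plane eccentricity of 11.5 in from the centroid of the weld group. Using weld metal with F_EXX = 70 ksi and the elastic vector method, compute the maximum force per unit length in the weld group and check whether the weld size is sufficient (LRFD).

Total weld length L_w = 16 in. Treat welds as unit-width lines.
Centroid: x̄ = 2×3×1.5 / 16 = 0.5625 in from the vertical weld.
Polar moment about centroid: J = I_x + I_y = [10³/12 + 2×3×5²] + [10×0.5625² + 2(3³/12 + 3×0.9375²)] = 246.3 in³.
Direct shear f_v = P/L_w = 26.4 / 16 = 1.65 kip/in (vertical).
Torsion M = P·e = 26.4 × 11.5 = 303.6 kip·in.
Critical point at (x, y) = (2.438, 5) from centroid. f_tx = M·y/J = 6.164 kip/in; f_ty = M·x/J = 3.005 kip/in.
Resultant f_max = √[f_tx² + (f_v + f_ty)²] = √[6.164² + (1.65 + 3.005)²] = 7.724 kip/in.
Capacity per unit length: φr_n = 0.75 × 0.6 × 70 × (0.707 × 0.375) = 8.351 kip/in.
7.724 ≤ 8.351 → adequate.

f_max ≈ 7.72 kip/in; adequate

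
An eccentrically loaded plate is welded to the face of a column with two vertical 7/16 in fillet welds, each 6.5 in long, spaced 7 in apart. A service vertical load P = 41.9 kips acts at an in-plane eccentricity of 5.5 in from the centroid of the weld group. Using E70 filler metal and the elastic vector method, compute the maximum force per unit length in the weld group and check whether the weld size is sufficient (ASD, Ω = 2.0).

f_max ≈ 8.04 kip/in; NOT adequate

E70XX → F_EXX = 70 ksi.
Total weld length L_w = 13 in. Treat welds as unit-width lines.
Polar moment about centroid: J = 2[d³/12 + d(b/2)²] = 2[6.5³/12 + 6.5×3.5²] = 205 in³.
Direct shear f_v = P/L_w = 41.9 / 13 = 3.223 kip/in (vertical).
Torsion M = P·e = 41.9 × 5.5 = 230.45 kip·in.
Critical point at (x, y) = (3.5, 3.25) from centroid. f_tx = M·y/J = 3.653 kip/in; f_ty = M·x/J = 3.934 kip/in.
Resultant f_max = √[f_tx² + (f_v + f_ty)²] = √[3.653² + (3.223 + 3.934)²] = 8.036 kip/in.
Capacity per unit length: r_n/Ω = (1/2.0) × 0.6 × 70 × (0.707 × 0.4375) = 6.496 kip/in.
8.036 > 6.496 → NOT adequate.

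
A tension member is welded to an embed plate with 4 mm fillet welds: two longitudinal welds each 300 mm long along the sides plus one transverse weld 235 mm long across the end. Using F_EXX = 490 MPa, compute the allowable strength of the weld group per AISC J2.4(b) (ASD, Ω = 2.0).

R_n/Ω ≈ 359 kN

t_e = 0.707 × 4 = 2.828 mm.
R_nwl = 0.6 × 490 × 2.828 × 600 × 10⁻³ = 498.9 kN (longitudinal, 2 welds).
R_nwt = 0.6 × 490 × 2.828 × 235 × 10⁻³ = 195.4 kN (transverse, base value).
(i) R_nwl + R_nwt = 694.2 kN; (ii) 0.85 R_nwl + 1.5 R_nwt = 717.1 kN.
R_n = max = 717.1 kN [governs: (ii)]; R_n/Ω = 358.6 kN.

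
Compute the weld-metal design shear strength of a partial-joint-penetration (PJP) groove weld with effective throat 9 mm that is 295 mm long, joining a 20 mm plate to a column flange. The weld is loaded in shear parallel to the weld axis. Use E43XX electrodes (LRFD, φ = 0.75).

φR_n ≈ 514 kN

E43XX → F_EXX = 430 MPa.
Effective throat (given) t_e = 9 mm.
A_we = 9 × 295 = 2655 mm².
F_nw = 0.6 F_EXX = 258 MPa.
φR_n = 0.75 × 258 × 2655 × 10⁻³ = 513.7 kN.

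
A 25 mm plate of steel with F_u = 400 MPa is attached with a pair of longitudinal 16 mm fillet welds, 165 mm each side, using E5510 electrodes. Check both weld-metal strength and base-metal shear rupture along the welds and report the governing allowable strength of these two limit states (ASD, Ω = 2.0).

R_n/Ω ≈ 616 kN (weld metal governs)

E55XX → F_EXX = 550 MPa.
t_e = 0.707 × 16 = 11.31 mm; L = 330 mm.
Weld metal: R_n/Ω = (1/2.0) × 0.6 × 550 × 11.31 × 330 × 10⁻³ = 615.9 kN.
Base metal (shear rupture): R_n/Ω = (1/2.0) × 0.6 × 400 × 25 × 330 × 10⁻³ = 990 kN.
Governing: weld metal.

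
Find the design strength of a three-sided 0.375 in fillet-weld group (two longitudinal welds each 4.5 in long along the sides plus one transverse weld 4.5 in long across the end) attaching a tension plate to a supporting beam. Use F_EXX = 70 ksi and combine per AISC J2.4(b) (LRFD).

t_e = 0.707 × 0.375 = 0.2651 in.
R_nwl = 0.6 × 70 × 0.2651 × 9 = 100.2 kips (longitudinal, 2 welds).
R_nwt = 0.6 × 70 × 0.2651 × 4.5 = 50.11 kips (transverse, base value).
(i) R_nwl + R_nwt = 150.3 kips; (ii) 0.85 R_nwl + 1.5 R_nwt = 160.3 kips.
R_n = max = 160.3 kips [governs: (ii)]; φR_n = 120.3 kips.

φR_n ≈ 120 kips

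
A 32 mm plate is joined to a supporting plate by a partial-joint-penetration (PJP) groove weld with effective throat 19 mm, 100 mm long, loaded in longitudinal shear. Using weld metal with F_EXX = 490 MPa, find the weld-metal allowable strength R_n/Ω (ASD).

Effective throat (given) t_e = 19 mm.
A_we = 19 × 100 = 1900 mm².
F_nw = 0.6 F_EXX = 294 MPa.
R_n/Ω = (294 × 1900) / 2.0 × 10⁻³ = 279.3 kN.

R_n/Ω ≈ 279 kN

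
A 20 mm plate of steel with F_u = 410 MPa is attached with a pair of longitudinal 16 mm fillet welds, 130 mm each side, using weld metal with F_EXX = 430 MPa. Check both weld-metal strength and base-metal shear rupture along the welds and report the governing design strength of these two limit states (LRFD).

φR_n ≈ 569 kN (weld metal governs)

t_e = 0.707 × 16 = 11.31 mm; L = 260 mm.
Weld metal: φR_n = 0.75 × 0.6 × 430 × 11.31 × 260 × 10⁻³ = 569.1 kN.
Base metal (shear rupture): φR_n = 0.75 × 0.6 × 410 × 20 × 260 × 10⁻³ = 959.4 kN.
Governing: weld metal.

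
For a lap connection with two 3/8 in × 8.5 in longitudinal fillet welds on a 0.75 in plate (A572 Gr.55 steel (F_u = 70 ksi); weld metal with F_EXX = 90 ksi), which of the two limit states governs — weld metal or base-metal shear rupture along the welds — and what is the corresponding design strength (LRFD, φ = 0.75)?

φR_n ≈ 183 kips (weld metal governs)

t_e = 0.707 × 0.375 = 0.2651 in; L = 17 in.
Weld metal: φR_n = 0.75 × 0.6 × 90 × 0.2651 × 17 = 182.5 kips.
Base metal (shear rupture): φR_n = 0.75 × 0.6 × 70 × 0.75 × 17 = 401.6 kips.
Governing: weld metal.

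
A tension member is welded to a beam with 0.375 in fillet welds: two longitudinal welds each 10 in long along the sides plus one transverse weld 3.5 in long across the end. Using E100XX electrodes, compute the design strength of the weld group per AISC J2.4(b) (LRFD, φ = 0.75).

E100XX → F_EXX = 100 ksi.
t_e = 0.707 × 0.375 = 0.2651 in.
R_nwl = 0.6 × 100 × 0.2651 × 20 = 318.2 kip (longitudinal, 2 welds).
R_nwt = 0.6 × 100 × 0.2651 × 3.5 = 55.68 kip (transverse, base value).
(i) R_nwl + R_nwt = 373.8 kip; (ii) 0.85 R_nwl + 1.5 R_nwt = 353.9 kip.
R_n = max = 373.8 kip [governs: (i)]; φR_n = 280.4 kip.

φR_n ≈ 280 kip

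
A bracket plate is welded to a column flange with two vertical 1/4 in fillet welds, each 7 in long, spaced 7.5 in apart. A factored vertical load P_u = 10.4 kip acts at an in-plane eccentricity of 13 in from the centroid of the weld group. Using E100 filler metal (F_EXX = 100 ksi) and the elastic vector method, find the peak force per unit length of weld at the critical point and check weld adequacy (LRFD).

Total weld length L_w = 14 in. Treat welds as unit-width lines.
Polar moment about centroid: J = 2[d³/12 + d(b/2)²] = 2[7³/12 + 7×3.75²] = 254 in³.
Direct shear f_v = P/L_w = 10.4 / 14 = 0.7429 kip/in (vertical).
Torsion M = P·e = 10.4 × 13 = 135.2 kip·in.
Critical point at (x, y) = (3.75, 3.5) from centroid. f_tx = M·y/J = 1.863 kip/in; f_ty = M·x/J = 1.996 kip/in.
Resultant f_max = √[f_tx² + (f_v + f_ty)²] = √[1.863² + (0.7429 + 1.996)²] = 3.312 kip/in.
Capacity per unit length: φr_n = 0.75 × 0.6 × 100 × (0.707 × 0.25) = 7.954 kip/in.
3.312 ≤ 7.954 → adequate.

f_max ≈ 3.31 kip/in; adequate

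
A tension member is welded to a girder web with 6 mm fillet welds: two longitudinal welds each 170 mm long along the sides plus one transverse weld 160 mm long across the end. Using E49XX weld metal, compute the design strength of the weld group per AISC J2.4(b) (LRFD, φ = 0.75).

φR_n ≈ 495 kN

E49XX → F_EXX = 490 MPa.
t_e = 0.707 × 6 = 4.242 mm.
R_nwl = 0.6 × 490 × 4.242 × 340 × 10⁻³ = 424 kN (longitudinal, 2 welds).
R_nwt = 0.6 × 490 × 4.242 × 160 × 10⁻³ = 199.5 kN (transverse, base value).
(i) R_nwl + R_nwt = 623.6 kN; (ii) 0.85 R_nwl + 1.5 R_nwt = 659.7 kN.
R_n = max = 659.7 kN [governs: (ii)]; φR_n = 494.8 kN.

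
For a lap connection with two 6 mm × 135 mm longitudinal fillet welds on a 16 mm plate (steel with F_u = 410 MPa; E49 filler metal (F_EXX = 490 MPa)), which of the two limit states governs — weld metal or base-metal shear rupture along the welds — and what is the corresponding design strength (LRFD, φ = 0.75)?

φR_n ≈ 253 kN (weld metal governs)

t_e = 0.707 × 6 = 4.242 mm; L = 270 mm.
Weld metal: φR_n = 0.75 × 0.6 × 490 × 4.242 × 270 × 10⁻³ = 252.5 kN.
Base metal (shear rupture): φR_n = 0.75 × 0.6 × 410 × 16 × 270 × 10⁻³ = 797 kN.
Governing: weld metal.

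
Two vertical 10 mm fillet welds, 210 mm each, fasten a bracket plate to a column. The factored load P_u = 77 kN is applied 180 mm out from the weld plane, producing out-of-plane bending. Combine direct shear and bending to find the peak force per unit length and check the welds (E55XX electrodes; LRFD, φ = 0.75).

E55XX → F_EXX = 550 MPa.
L_w = 2 × 210 = 420 mm; section modulus (unit throat) S = 2 × L²/6 = 14700 mm².
Direct shear f_v = P/L_w = 77×10³/420 = 183.3 N/mm.
Moment M = P × e = 77×10³ × 180 = 13860000 N·mm; bending f_b = M/S = 942.9 N/mm.
f_max = √(f_v² + f_b²) = √(183.3² + 942.9²) = 960.5 N/mm.
φr_n = 0.75 × 0.6 × 550 × (0.707 × 10) = 1750 N/mm → adequate.

f_max ≈ 961 N/mm; adequate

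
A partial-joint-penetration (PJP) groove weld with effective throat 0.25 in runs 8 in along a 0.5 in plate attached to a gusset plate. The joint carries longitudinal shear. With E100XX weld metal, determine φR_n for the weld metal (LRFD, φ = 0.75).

E100XX → F_EXX = 100 ksi.
Effective throat (given) t_e = 0.25 in.
A_we = 0.25 × 8 = 2 in².
F_nw = 0.6 F_EXX = 60 ksi.
φR_n = 0.75 × 60 × 2 = 90 kips.

φR_n ≈ 90 kips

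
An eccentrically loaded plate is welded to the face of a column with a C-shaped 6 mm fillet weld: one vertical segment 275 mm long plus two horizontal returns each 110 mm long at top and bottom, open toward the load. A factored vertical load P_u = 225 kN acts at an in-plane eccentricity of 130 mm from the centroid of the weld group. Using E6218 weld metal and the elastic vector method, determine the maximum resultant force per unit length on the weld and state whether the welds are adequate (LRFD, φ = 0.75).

E62XX → F_EXX = 620 MPa.
Total weld length L_w = 495 mm. Treat welds as unit-width lines.
Centroid: x̄ = 2×110×55 / 495 = 24.44 mm from the vertical weld.
Polar moment about centroid: J = I_x + I_y = [275³/12 + 2×110×137.5²] + [275×24.44² + 2(110³/12 + 110×30.56²)] = 6484000 mm³.
Direct shear f_v = P/L_w = 225×10³ / 495 = 454.5 N/mm (vertical).
Torsion M = P·e = 225×10³ × 130 = 29250000 N·mm.
Critical point at (x, y) = (85.56, 137.5) from centroid. f_tx = M·y/J = 620.3 N/mm; f_ty = M·x/J = 385.9 N/mm.
Resultant f_max = √[f_tx² + (f_v + f_ty)²] = √[620.3² + (454.5 + 385.9)²] = 1045 N/mm.
Capacity per unit length: φr_n = 0.75 × 0.6 × 620 × (0.707 × 6) = 1184 N/mm.
1045 ≤ 1184 → adequate.

f_max ≈ 1040 N/mm; adequate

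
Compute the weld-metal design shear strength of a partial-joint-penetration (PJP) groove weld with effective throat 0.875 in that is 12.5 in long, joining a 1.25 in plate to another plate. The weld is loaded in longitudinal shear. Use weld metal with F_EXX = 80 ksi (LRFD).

φR_n ≈ 394 kip

Effective throat (given) t_e = 0.875 in.
A_we = 0.875 × 12.5 = 10.94 in².
F_nw = 0.6 F_EXX = 48 ksi.
φR_n = 0.75 × 48 × 10.94 = 393.8 kip.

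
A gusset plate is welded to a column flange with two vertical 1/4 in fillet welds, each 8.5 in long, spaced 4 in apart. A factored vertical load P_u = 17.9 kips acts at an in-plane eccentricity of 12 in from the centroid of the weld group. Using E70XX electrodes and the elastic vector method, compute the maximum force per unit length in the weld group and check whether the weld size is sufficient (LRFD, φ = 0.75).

E70XX → F_EXX = 70 ksi.
Total weld length L_w = 17 in. Treat welds as unit-width lines.
Polar moment about centroid: J = 2[d³/12 + d(b/2)²] = 2[8.5³/12 + 8.5×2²] = 170.4 in³.
Direct shear f_v = P/L_w = 17.9 / 17 = 1.053 kip/in (vertical).
Torsion M = P·e = 17.9 × 12 = 214.8 kip·in.
Critical point at (x, y) = (2, 4.25) from centroid. f_tx = M·y/J = 5.359 kip/in; f_ty = M·x/J = 2.522 kip/in.
Resultant f_max = √[f_tx² + (f_v + f_ty)²] = √[5.359² + (1.053 + 2.522)²] = 6.442 kip/in.
Capacity per unit length: φr_n = 0.75 × 0.6 × 70 × (0.707 × 0.25) = 5.568 kip/in.
6.442 > 5.568 → NOT adequate.

f_max ≈ 6.44 kip/in; NOT adequate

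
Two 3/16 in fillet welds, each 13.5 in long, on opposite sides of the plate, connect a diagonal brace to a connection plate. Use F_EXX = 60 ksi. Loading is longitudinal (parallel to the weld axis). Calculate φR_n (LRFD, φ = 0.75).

φR_n ≈ 96.6 kip

Effective throat t_e = 0.707 × 0.1875 = 0.1326 in.
Total length L = 27 in; A_we = 0.1326 × 27 = 3.579 in².
F_nw = 0.6 F_EXX = 0.6 × 60 = 36 ksi.
φR_n = 0.75 × 36 × 3.579 = 96.64 kip.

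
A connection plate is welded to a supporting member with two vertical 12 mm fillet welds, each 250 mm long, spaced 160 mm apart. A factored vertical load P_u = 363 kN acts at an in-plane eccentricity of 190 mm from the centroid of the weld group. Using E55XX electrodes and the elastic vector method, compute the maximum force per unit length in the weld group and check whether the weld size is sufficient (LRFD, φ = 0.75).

f_max ≈ 2240 N/mm; NOT adequate

E55XX → F_EXX = 550 MPa.
Total weld length L_w = 500 mm. Treat welds as unit-width lines.
Polar moment about centroid: J = 2[d³/12 + d(b/2)²] = 2[250³/12 + 250×80²] = 5804000 mm³.
Direct shear f_v = P/L_w = 363×10³ / 500 = 726 N/mm (vertical).
Torsion M = P·e = 363×10³ × 190 = 68970000 N·mm.
Critical point at (x, y) = (80, 125) from centroid. f_tx = M·y/J = 1485 N/mm; f_ty = M·x/J = 950.6 N/mm.
Resultant f_max = √[f_tx² + (f_v + f_ty)²] = √[1485² + (726 + 950.6)²] = 2240 N/mm.
Capacity per unit length: φr_n = 0.75 × 0.6 × 550 × (0.707 × 12) = 2100 N/mm.
2240 > 2100 → NOT adequate.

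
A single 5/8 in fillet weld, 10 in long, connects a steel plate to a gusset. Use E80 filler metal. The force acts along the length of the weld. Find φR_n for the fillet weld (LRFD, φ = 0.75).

E80XX → F_EXX = 80 ksi.
Effective throat t_e = 0.707 × 0.625 = 0.4419 in.
Total length L = 10 in; A_we = 0.4419 × 10 = 4.419 in².
F_nw = 0.6 F_EXX = 0.6 × 80 = 48 ksi.
φR_n = 0.75 × 48 × 4.419 = 159.1 kip.

φR_n ≈ 159 kip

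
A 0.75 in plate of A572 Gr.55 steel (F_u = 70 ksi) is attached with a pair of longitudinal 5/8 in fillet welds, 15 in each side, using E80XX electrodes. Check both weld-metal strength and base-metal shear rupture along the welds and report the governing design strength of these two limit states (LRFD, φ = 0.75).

φR_n ≈ 477 kip (weld metal governs)

E80XX → F_EXX = 80 ksi.
t_e = 0.707 × 0.625 = 0.4419 in; L = 30 in.
Weld metal: φR_n = 0.75 × 0.6 × 80 × 0.4419 × 30 = 477.2 kip.
Base metal (shear rupture): φR_n = 0.75 × 0.6 × 70 × 0.75 × 30 = 708.8 kip.
Governing: weld metal.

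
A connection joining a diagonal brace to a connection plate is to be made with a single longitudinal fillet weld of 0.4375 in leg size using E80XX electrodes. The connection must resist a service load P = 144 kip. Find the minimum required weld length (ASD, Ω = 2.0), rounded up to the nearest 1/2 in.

L = 19.5 in

E80XX → F_EXX = 80 ksi.
Throat t_e = 0.707 × 0.4375 = 0.3093 in.
r_n/Ω = (0.6 × 80 × 0.3093) / 2.0 = 7.423 kip/in.
L_req = P / (r_n/Ω) = 144 / 7.423 = 19.4 in total.
Round up → use L = 19.5 in.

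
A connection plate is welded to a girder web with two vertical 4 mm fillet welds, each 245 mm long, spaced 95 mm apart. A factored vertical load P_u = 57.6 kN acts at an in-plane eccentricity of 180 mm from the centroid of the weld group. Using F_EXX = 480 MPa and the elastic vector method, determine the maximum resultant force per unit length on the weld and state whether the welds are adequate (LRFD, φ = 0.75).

Total weld length L_w = 490 mm. Treat welds as unit-width lines.
Polar moment about centroid: J = 2[d³/12 + d(b/2)²] = 2[245³/12 + 245×47.5²] = 3557000 mm³.
Direct shear f_v = P/L_w = 57.6×10³ / 490 = 117.6 N/mm (vertical).
Torsion M = P·e = 57.6×10³ × 180 = 10368000 N·mm.
Critical point at (x, y) = (47.5, 122.5) from centroid. f_tx = M·y/J = 357.1 N/mm; f_ty = M·x/J = 138.5 N/mm.
Resultant f_max = √[f_tx² + (f_v + f_ty)²] = √[357.1² + (117.6 + 138.5)²] = 439.4 N/mm.
Capacity per unit length: φr_n = 0.75 × 0.6 × 480 × (0.707 × 4) = 610.8 N/mm.
439.4 ≤ 610.8 → adequate.

f_max ≈ 439 N/mm; adequate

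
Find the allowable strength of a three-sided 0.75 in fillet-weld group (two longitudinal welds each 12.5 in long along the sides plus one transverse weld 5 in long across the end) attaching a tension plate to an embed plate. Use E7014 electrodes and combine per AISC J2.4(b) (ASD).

E70XX → F_EXX = 70 ksi.
t_e = 0.707 × 0.75 = 0.5302 in.
R_nwl = 0.6 × 70 × 0.5302 × 25 = 556.8 kip (longitudinal, 2 welds).
R_nwt = 0.6 × 70 × 0.5302 × 5 = 111.4 kip (transverse, base value).
(i) R_nwl + R_nwt = 668.1 kip; (ii) 0.85 R_nwl + 1.5 R_nwt = 640.3 kip.
R_n = max = 668.1 kip [governs: (i)]; R_n/Ω = 334.1 kip.

R_n/Ω ≈ 334 kip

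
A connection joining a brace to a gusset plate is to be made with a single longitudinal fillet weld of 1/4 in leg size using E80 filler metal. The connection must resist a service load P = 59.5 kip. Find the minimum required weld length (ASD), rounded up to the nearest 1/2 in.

E80XX → F_EXX = 80 ksi.
Throat t_e = 0.707 × 0.25 = 0.1767 in.
r_n/Ω = (0.6 × 80 × 0.1767) / 2.0 = 4.242 kip/in.
L_req = P / (r_n/Ω) = 59.5 / 4.242 = 14.03 in total.
Round up → use L = 14.5 in.

L = 14.5 in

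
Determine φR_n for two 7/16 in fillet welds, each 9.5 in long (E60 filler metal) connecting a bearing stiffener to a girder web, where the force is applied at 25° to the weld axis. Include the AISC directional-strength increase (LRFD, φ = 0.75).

E60XX → F_EXX = 60 ksi.
t_e = 0.707 × 0.4375 = 0.3093 in; A_we = 0.3093 × 19 = 5.877 in².
Directional factor: 1.0 + 0.5 sin^1.5(25°) = 1.137.
F_nw = 0.6 × 60 × 1.137 = 40.95 ksi.
φR_n = 0.75 × 40.95 × 5.877 = 180.5 kips.

φR_n ≈ 180 kips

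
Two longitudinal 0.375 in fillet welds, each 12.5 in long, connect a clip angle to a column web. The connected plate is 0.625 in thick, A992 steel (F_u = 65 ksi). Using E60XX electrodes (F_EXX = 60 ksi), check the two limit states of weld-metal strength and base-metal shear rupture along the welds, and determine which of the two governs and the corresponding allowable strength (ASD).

t_e = 0.707 × 0.375 = 0.2651 in; L = 25 in.
Weld metal: R_n/Ω = (1/2.0) × 0.6 × 60 × 0.2651 × 25 = 119.3 kips.
Base metal (shear rupture): R_n/Ω = (1/2.0) × 0.6 × 65 × 0.625 × 25 = 304.7 kips.
Governing: weld metal.

R_n/Ω ≈ 119 kips (weld metal governs)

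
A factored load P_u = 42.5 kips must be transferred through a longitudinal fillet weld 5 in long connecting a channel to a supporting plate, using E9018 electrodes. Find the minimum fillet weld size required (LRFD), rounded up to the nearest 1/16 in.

E90XX → F_EXX = 90 ksi.
Total weld length L = 5 in.
Required throat t_e = P_u / (φ × 0.6 F_EXX × L) = 42.5 / (0.75 × 0.6 × 90 × 5) = 0.2099 in.
Required leg w = t_e / 0.707 = 0.2969 in → use 5/16 in.

w = 5/16 in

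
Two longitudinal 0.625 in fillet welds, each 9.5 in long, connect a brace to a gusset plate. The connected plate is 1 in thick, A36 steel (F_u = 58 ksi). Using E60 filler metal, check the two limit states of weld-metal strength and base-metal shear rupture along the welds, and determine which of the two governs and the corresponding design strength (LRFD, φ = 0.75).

E60XX → F_EXX = 60 ksi.
t_e = 0.707 × 0.625 = 0.4419 in; L = 19 in.
Weld metal: φR_n = 0.75 × 0.6 × 60 × 0.4419 × 19 = 226.7 kips.
Base metal (shear rupture): φR_n = 0.75 × 0.6 × 58 × 1 × 19 = 495.9 kips.
Governing: weld metal.

φR_n ≈ 227 kips (weld metal governs)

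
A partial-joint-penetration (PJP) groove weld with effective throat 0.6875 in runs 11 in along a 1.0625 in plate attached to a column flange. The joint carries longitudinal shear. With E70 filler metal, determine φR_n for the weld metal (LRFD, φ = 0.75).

E70XX → F_EXX = 70 ksi.
Effective throat (given) t_e = 0.6875 in.
A_we = 0.6875 × 11 = 7.562 in².
F_nw = 0.6 F_EXX = 42 ksi.
φR_n = 0.75 × 42 × 7.562 = 238.2 kips.

φR_n ≈ 238 kips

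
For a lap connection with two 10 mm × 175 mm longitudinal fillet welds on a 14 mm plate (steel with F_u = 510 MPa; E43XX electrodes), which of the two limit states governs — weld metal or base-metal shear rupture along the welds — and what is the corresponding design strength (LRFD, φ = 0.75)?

E43XX → F_EXX = 430 MPa.
t_e = 0.707 × 10 = 7.07 mm; L = 350 mm.
Weld metal: φR_n = 0.75 × 0.6 × 430 × 7.07 × 350 × 10⁻³ = 478.8 kN.
Base metal (shear rupture): φR_n = 0.75 × 0.6 × 510 × 14 × 350 × 10⁻³ = 1125 kN.
Governing: weld metal.

φR_n ≈ 479 kN (weld metal governs)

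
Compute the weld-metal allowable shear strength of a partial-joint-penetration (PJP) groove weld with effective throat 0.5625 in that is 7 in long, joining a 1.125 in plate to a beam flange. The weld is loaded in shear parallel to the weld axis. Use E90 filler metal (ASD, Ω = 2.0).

E90XX → F_EXX = 90 ksi.
Effective throat (given) t_e = 0.5625 in.
A_we = 0.5625 × 7 = 3.938 in².
F_nw = 0.6 F_EXX = 54 ksi.
R_n/Ω = (54 × 3.938) / 2.0 = 106.3 kip.

R_n/Ω ≈ 106 kip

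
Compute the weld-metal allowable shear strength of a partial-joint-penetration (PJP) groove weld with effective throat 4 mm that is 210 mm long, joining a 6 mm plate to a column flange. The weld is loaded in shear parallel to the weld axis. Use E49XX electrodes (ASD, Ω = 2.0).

R_n/Ω ≈ 123 kN

E49XX → F_EXX = 490 MPa.
Effective throat (given) t_e = 4 mm.
A_we = 4 × 210 = 840 mm².
F_nw = 0.6 F_EXX = 294 MPa.
R_n/Ω = (294 × 840) / 2.0 × 10⁻³ = 123.5 kN.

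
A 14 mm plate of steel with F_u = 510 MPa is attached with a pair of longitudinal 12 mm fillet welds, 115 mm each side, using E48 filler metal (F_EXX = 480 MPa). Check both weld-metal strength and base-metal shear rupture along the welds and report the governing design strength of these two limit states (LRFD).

t_e = 0.707 × 12 = 8.484 mm; L = 230 mm.
Weld metal: φR_n = 0.75 × 0.6 × 480 × 8.484 × 230 × 10⁻³ = 421.5 kN.
Base metal (shear rupture): φR_n = 0.75 × 0.6 × 510 × 14 × 230 × 10⁻³ = 739 kN.
Governing: weld metal.

φR_n ≈ 421 kN (weld metal governs)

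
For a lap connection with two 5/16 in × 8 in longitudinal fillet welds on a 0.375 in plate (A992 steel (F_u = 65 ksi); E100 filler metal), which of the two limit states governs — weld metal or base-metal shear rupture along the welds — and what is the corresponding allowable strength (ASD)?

E100XX → F_EXX = 100 ksi.
t_e = 0.707 × 0.3125 = 0.2209 in; L = 16 in.
Weld metal: R_n/Ω = (1/2.0) × 0.6 × 100 × 0.2209 × 16 = 106 kip.
Base metal (shear rupture): R_n/Ω = (1/2.0) × 0.6 × 65 × 0.375 × 16 = 117 kip.
Governing: weld metal.

R_n/Ω ≈ 106 kip (weld metal governs)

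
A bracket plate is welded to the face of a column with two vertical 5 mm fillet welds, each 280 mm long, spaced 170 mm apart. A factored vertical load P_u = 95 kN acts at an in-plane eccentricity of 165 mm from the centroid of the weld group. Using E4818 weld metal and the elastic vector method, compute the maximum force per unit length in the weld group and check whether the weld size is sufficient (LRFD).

f_max ≈ 446 N/mm; adequate

E48XX → F_EXX = 480 MPa.
Total weld length L_w = 560 mm. Treat welds as unit-width lines.
Polar moment about centroid: J = 2[d³/12 + d(b/2)²] = 2[280³/12 + 280×85²] = 7705000 mm³.
Direct shear f_v = P/L_w = 95×10³ / 560 = 169.6 N/mm (vertical).
Torsion M = P·e = 95×10³ × 165 = 15675000 N·mm.
Critical point at (x, y) = (85, 140) from centroid. f_tx = M·y/J = 284.8 N/mm; f_ty = M·x/J = 172.9 N/mm.
Resultant f_max = √[f_tx² + (f_v + f_ty)²] = √[284.8² + (169.6 + 172.9)²] = 445.5 N/mm.
Capacity per unit length: φr_n = 0.75 × 0.6 × 480 × (0.707 × 5) = 763.6 N/mm.
445.5 ≤ 763.6 → adequate.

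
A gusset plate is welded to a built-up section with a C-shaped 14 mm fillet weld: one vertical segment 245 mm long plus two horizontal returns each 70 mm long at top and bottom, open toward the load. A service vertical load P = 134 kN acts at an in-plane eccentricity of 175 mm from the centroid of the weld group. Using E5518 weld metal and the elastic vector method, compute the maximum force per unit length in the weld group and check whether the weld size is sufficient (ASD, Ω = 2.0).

f_max ≈ 1100 N/mm; adequate

E55XX → F_EXX = 550 MPa.
Total weld length L_w = 385 mm. Treat welds as unit-width lines.
Centroid: x̄ = 2×70×35 / 385 = 12.73 mm from the vertical weld.
Polar moment about centroid: J = I_x + I_y = [245³/12 + 2×70×122.5²] + [245×12.73² + 2(70³/12 + 70×22.27²)] = 3493000 mm³.
Direct shear f_v = P/L_w = 134×10³ / 385 = 348.1 N/mm (vertical).
Torsion M = P·e = 134×10³ × 175 = 23450000 N·mm.
Critical point at (x, y) = (57.27, 122.5) from centroid. f_tx = M·y/J = 822.5 N/mm; f_ty = M·x/J = 384.5 N/mm.
Resultant f_max = √[f_tx² + (f_v + f_ty)²] = √[822.5² + (348.1 + 384.5)²] = 1101 N/mm.
Capacity per unit length: r_n/Ω = (1/2.0) × 0.6 × 550 × (0.707 × 14) = 1633 N/mm.
1101 ≤ 1633 → adequate.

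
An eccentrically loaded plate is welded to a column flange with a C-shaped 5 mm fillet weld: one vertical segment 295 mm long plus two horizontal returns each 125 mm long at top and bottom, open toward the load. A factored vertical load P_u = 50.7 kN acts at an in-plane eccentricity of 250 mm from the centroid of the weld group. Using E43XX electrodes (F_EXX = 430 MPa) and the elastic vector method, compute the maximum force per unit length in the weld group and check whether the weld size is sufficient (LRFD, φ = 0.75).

f_max ≈ 325 N/mm; adequate

Total weld length L_w = 545 mm. Treat welds as unit-width lines.
Centroid: x̄ = 2×125×62.5 / 545 = 28.67 mm from the vertical weld.
Polar moment about centroid: J = I_x + I_y = [295³/12 + 2×125×147.5²] + [295×28.67² + 2(125³/12 + 125×33.83²)] = 8433000 mm³.
Direct shear f_v = P/L_w = 50.7×10³ / 545 = 93.03 N/mm (vertical).
Torsion M = P·e = 50.7×10³ × 250 = 12675000 N·mm.
Critical point at (x, y) = (96.33, 147.5) from centroid. f_tx = M·y/J = 221.7 N/mm; f_ty = M·x/J = 144.8 N/mm.
Resultant f_max = √[f_tx² + (f_v + f_ty)²] = √[221.7² + (93.03 + 144.8)²] = 325.1 N/mm.
Capacity per unit length: φr_n = 0.75 × 0.6 × 430 × (0.707 × 5) = 684 N/mm.
325.1 ≤ 684 → adequate.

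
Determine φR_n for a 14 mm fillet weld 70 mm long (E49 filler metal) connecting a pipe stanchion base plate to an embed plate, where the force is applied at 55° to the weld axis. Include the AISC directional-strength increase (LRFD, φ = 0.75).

φR_n ≈ 209 kN

E49XX → F_EXX = 490 MPa.
t_e = 0.707 × 14 = 9.898 mm; A_we = 9.898 × 70 = 692.9 mm².
Directional factor: 1.0 + 0.5 sin^1.5(55°) = 1.371.
F_nw = 0.6 × 490 × 1.371 = 403 MPa.
φR_n = 0.75 × 403 × 692.9 × 10⁻³ = 209.4 kN.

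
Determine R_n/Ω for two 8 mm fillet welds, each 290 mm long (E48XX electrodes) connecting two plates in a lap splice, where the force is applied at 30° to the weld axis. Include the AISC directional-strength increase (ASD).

E48XX → F_EXX = 480 MPa.
t_e = 0.707 × 8 = 5.656 mm; A_we = 5.656 × 580 = 3280 mm².
Directional factor: 1.0 + 0.5 sin^1.5(30°) = 1.177.
F_nw = 0.6 × 480 × 1.177 = 338.9 MPa.
R_n/Ω = (338.9 × 3280) / 2.0 × 10⁻³ = 555.9 kN.

R_n/Ω ≈ 556 kN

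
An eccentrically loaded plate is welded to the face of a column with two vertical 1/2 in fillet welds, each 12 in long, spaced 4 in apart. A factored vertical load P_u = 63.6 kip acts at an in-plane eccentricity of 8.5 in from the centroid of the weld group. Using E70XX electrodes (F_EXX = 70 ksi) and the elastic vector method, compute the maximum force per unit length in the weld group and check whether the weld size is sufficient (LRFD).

Total weld length L_w = 24 in. Treat welds as unit-width lines.
Polar moment about centroid: J = 2[d³/12 + d(b/2)²] = 2[12³/12 + 12×2²] = 384 in³.
Direct shear f_v = P/L_w = 63.6 / 24 = 2.65 kip/in (vertical).
Torsion M = P·e = 63.6 × 8.5 = 540.6 kip·in.
Critical point at (x, y) = (2, 6) from centroid. f_tx = M·y/J = 8.447 kip/in; f_ty = M·x/J = 2.816 kip/in.
Resultant f_max = √[f_tx² + (f_v + f_ty)²] = √[8.447² + (2.65 + 2.816)²] = 10.06 kip/in.
Capacity per unit length: φr_n = 0.75 × 0.6 × 70 × (0.707 × 0.5) = 11.14 kip/in.
10.06 ≤ 11.14 → adequate.

f_max ≈ 10.1 kip/in; adequate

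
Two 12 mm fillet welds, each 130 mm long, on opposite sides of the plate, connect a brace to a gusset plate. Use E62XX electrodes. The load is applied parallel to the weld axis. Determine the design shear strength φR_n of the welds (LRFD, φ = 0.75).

φR_n ≈ 615 kN

E62XX → F_EXX = 620 MPa.
Effective throat t_e = 0.707 × 12 = 8.484 mm.
Total length L = 260 mm; A_we = 8.484 × 260 = 2206 mm².
F_nw = 0.6 F_EXX = 0.6 × 620 = 372 MPa.
φR_n = 0.75 × 372 × 2206 × 10⁻³ = 615.4 kN.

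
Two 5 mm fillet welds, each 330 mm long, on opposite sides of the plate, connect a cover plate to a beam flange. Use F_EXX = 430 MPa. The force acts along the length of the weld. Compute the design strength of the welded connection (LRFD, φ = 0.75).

Effective throat t_e = 0.707 × 5 = 3.535 mm.
Total length L = 660 mm; A_we = 3.535 × 660 = 2333 mm².
F_nw = 0.6 F_EXX = 0.6 × 430 = 258 MPa.
φR_n = 0.75 × 258 × 2333 × 10⁻³ = 451.5 kN.

φR_n ≈ 451 kN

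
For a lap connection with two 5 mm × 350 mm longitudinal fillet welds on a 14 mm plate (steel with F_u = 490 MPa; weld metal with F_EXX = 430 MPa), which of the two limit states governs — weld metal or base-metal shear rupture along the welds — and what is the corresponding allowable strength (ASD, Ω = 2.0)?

t_e = 0.707 × 5 = 3.535 mm; L = 700 mm.
Weld metal: R_n/Ω = (1/2.0) × 0.6 × 430 × 3.535 × 700 × 10⁻³ = 319.2 kN.
Base metal (shear rupture): R_n/Ω = (1/2.0) × 0.6 × 490 × 14 × 700 × 10⁻³ = 1441 kN.
Governing: weld metal.

R_n/Ω ≈ 319 kN (weld metal governs)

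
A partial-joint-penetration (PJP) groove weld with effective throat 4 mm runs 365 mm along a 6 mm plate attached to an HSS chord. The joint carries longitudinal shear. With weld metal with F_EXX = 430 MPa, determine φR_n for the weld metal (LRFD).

φR_n ≈ 283 kN

Effective throat (given) t_e = 4 mm.
A_we = 4 × 365 = 1460 mm².
F_nw = 0.6 F_EXX = 258 MPa.
φR_n = 0.75 × 258 × 1460 × 10⁻³ = 282.5 kN.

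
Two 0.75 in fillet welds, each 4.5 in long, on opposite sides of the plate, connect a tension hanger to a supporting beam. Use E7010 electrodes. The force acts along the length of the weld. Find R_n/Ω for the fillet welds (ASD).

E70XX → F_EXX = 70 ksi.
Effective throat t_e = 0.707 × 0.75 = 0.5302 in.
Total length L = 9 in; A_we = 0.5302 × 9 = 4.772 in².
F_nw = 0.6 F_EXX = 0.6 × 70 = 42 ksi.
R_n = 42 × 4.772 = 200.4 kips; R_n/Ω = 200.4/2.0 = 100.2 kips.

R_n/Ω ≈ 100 kips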